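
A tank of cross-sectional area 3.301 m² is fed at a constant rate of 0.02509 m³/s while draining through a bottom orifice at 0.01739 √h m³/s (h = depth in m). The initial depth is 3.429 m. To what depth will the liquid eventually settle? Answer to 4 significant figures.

2.082 m

A dh/dt = Q_in − 0.01739 √h. Steady state requires inflow = outflow:
Q_in = 0.01739 √h_ss ⇒ √h_ss = 0.02509/0.01739 = 1.44278.
h_ss = 1.44278² = 2.08162 m. (Since h₀ = 3.429 m > h_ss, the level will fall toward this value.)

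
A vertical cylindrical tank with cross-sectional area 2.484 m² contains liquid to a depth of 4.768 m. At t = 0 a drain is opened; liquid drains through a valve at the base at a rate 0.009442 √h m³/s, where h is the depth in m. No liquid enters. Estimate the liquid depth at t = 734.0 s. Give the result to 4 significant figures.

0.6218 m

With no inflow, A dh/dt = −0.009442 √h.
This is separable: 2 d(√h)/dt = −0.009442/A, so √h = √h₀ − (0.009442/(2A)) t.
√h = √4.768 − 0.009442·734.0/(2·2.484) = 2.18358 − 1.39501 = 0.788561.
h = 0.788561² = 0.621829 m.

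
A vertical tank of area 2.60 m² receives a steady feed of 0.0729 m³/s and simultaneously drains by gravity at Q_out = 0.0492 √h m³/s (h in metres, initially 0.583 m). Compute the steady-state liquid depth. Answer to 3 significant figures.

2.20 m

Unsteady balance on liquid volume: A dh/dt = Q_in − 0.0492 √h. At steady state dh/dt = 0:
Q_in = 0.0492 √h_ss ⇒ √h_ss = 0.0729/0.0492 = 1.4817.
h_ss = 1.4817² = 2.1955 m. (Since h₀ = 0.583 m < h_ss, the level will rise toward this value.)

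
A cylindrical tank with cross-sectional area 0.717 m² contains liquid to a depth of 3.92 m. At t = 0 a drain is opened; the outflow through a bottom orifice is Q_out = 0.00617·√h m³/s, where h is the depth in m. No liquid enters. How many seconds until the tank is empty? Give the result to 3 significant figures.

A dh/dt = −Q_out = −0.00617 √h.
∫ h^(−1/2) dh = −(0.00617/A) ∫ dt, giving 2√h = 2√h₀ − (0.00617/A) t.
Tank is empty when √h = 0: t_empty = 2A√h₀/0.00617.
t_empty = 2·0.717·√3.92/0.00617 = 1.4340·1.9799/0.00617 = 460.16 s.

460 s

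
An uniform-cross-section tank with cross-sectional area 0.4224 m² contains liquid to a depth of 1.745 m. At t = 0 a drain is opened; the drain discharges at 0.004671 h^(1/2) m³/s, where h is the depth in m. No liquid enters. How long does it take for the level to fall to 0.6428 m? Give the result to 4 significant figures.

93.91 s

With no inflow, A dh/dt = −0.004671 √h.
Separate and integrate: 2(√h − √h₀) = −(0.004671/A) t.
t = 2A(√h₀ − √h)/0.004671 = 2·0.4224·(√1.745 − √0.6428)/0.004671
  = 0.844800 × (1.32098 − 0.801748) / 0.004671 = 93.9094 s.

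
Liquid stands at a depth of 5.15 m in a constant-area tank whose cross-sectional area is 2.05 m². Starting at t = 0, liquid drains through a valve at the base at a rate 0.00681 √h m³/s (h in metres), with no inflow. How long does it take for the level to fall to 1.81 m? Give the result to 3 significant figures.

With no inflow, A dh/dt = −0.00681 √h.
Separate and integrate: 2(√h − √h₀) = −(0.00681/A) t.
t = 2A(√h₀ − √h)/0.00681 = 2·2.05·(√5.15 − √1.81)/0.00681
  = 4.1000 × (2.2694 − 1.3454) / 0.00681 = 556.30 s.

556 s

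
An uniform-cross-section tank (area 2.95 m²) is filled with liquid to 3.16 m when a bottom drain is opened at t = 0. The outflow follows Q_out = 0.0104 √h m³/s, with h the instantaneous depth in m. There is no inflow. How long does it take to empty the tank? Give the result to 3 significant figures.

With no inflow, A dh/dt = −0.0104 √h.
∫ h^(−1/2) dh = −(0.0104/A) ∫ dt, giving 2√h = 2√h₀ − (0.0104/A) t.
Tank is empty when √h = 0: t_empty = 2A√h₀/0.0104.
t_empty = 2·2.95·√3.16/0.0104 = 5.9000·1.7776/0.0104 = 1008.5 s.

1010 s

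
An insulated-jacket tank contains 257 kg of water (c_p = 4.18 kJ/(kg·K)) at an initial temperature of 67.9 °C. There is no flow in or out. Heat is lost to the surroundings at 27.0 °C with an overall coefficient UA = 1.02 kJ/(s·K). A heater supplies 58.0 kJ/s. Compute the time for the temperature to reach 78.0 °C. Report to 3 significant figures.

1050 s

Energy balance: M c_p dT/dt = −UA(T − T_amb) + Q̇.
τ = M c_p/UA = 1053.2 s; T_ss = T_amb + Q̇/UA = 27.0 + 58.0/1.02 = 83.863 °C.
T(t) = T_ss + (T₀ − T_ss)e^(−t/τ); set T = 78.0:
t = −τ ln[(T − T_ss)/(T₀ − T_ss)] = −1053.2 · ln(0.36728) = 1054.9 s.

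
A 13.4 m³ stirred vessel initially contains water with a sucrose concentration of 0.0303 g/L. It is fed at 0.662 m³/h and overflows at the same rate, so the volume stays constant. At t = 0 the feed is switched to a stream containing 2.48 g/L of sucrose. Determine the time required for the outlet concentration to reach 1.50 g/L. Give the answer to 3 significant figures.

18.5 h

Species balance: V dC/dt = Q(C_in − C) ⇒ τ = V/Q = 20.242 h.
C(t) = C_in + (C₀ − C_in) e^(−t/τ). Set C = 1.50 and solve for t:
e^(−t/τ) = (C − C_in)/(C₀ − C_in) = (1.50 − 2.48)/(0.0303 − 2.48) = 0.40005
t = −τ ln(…) = 20.242 × 0.91617 = 18.545 h.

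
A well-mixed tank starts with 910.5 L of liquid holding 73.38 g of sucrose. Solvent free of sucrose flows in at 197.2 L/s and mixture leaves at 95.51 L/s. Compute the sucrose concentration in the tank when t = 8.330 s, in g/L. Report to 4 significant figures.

0.02251 g/L

Total volume: dV/dt = Q_in − Q_out = 101.690 L/s, so V(t) = 910.5 + 101.690 t and V(8.330) = 1757.58 L.
Solute balance: dm/dt = 0 − Q_out C = −Q_out m/V(t).
Separate: dm/m = −Q_out dt/V(t) ⇒ ln(m/m₀) = −(Q_out/(Q_in−Q_out)) ln(V/V₀).
m = m₀ (V₀/V)^(Q_out/(Q_in−Q_out)) = 73.38 × (910.5/1757.58)^(0.939227) = 39.5642 g.
C = m/V = 39.5642/1757.58 = 0.0225106 g/L.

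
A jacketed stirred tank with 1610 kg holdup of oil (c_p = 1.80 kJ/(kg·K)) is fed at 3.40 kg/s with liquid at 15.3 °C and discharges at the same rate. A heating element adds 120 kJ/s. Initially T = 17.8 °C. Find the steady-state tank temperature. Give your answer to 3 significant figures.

34.9 °C

Energy balance: M c_p dT/dt = ṁ c_p (T_in − T) + 120.
At steady state dT/dt = 0 ⇒ T_ss = T_in + Q̇/(ṁ c_p) = 15.3 + 120/(3.40·1.80) = 34.908 °C.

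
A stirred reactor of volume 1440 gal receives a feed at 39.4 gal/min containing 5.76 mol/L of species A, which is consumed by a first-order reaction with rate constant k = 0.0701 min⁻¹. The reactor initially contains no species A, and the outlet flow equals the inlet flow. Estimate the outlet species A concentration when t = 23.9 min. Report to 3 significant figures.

Accumulation = in − out − consumed: V dC/dt = Q C_in − Q C − k V C.
This is linear with rate a = Q/V + k = 0.097461 min⁻¹.
C_ss = Q C_in/(Q + kV) = 1.6171 mol/L; C(t) = C_ss + (C₀ − C_ss) e^(−a t).
C(23.9) = 1.6171 + (-1.6171)·e^(−0.097461·23.9) = 1.6171 + (-1.6171)·0.097362 = 1.4596 mol/L.

1.46 mol/L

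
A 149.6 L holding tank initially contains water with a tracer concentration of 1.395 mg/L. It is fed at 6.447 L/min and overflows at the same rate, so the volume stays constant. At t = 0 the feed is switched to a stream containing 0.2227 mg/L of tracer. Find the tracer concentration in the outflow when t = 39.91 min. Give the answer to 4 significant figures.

0.4326 mg/L

Accumulation = in − out for the solute gives V dC/dt = Q(C_in − C).
Rewrite as dC/dt + C/τ = C_in/τ, τ = V/Q = 23.2046 min.
Solution: C(t) = C_in + (C₀ − C_in) e^(−t/τ).
C(39.91) = 0.2227 + (1.395 − 0.2227)·e^(−39.91/23.2046) = 0.2227 + (1.17230)·0.179081 = 0.432636 mg/L.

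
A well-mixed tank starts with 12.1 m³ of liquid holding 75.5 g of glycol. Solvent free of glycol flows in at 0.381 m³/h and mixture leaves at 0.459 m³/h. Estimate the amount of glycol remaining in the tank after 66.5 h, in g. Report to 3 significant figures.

Total volume: dV/dt = Q_in − Q_out = -0.078000 m³/h, so V(t) = 12.1 − 0.078000 t and V(66.5) = 6.9130 m³.
No glycol enters, so dm/dt = −Q_out · (m/V).
dm/m = −Q_out dt/(V₀ − 0.078000 t); integrating gives ln(m/m₀) = −(Q_out/(Q_in−Q_out)) ln(V/V₀).
m = m₀ (V₀/V)^(Q_out/(Q_in−Q_out)) = 75.5 × (12.1/6.9130)^(-5.8846) = 2.8008 g.

2.80 g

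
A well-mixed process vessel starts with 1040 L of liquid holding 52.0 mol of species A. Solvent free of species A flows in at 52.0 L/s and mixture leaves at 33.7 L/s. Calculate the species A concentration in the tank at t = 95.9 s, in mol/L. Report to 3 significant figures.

Let m(t) be the amount of species A. Volume: V(t) = V₀ + (Q_in − Q_out) t = 1040 + 18.300 t; V(95.9) = 2795.0 L.
Species balance (pure solvent in): dm/dt = −Q_out · m/V(t).
dm/m = −Q_out dt/(V₀ + 18.300 t); integrating gives ln(m/m₀) = −(Q_out/(Q_in−Q_out)) ln(V/V₀).
m = m₀ (V₀/V)^(Q_out/(Q_in−Q_out)) = 52.0 × (1040/2795.0)^(1.8415) = 8.4208 mol.
C = m/V = 8.4208/2795.0 = 0.0030128 mol/L.

0.00301 mol/L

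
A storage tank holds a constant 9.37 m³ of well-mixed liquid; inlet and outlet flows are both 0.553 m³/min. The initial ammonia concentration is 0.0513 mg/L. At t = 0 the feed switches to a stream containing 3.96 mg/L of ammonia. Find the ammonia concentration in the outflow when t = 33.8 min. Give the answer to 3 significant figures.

3.43 mg/L

Species balance on the tank: V dC/dt = Q(C_in − C).
So dC/dt = (C_in − C)/τ with τ = V/Q = 9.37/0.553 = 16.944 min.
This is linear first-order; C(t) = C_in + (C₀ − C_in) e^(−t/τ).
C(33.8) = 3.96 + (0.0513 − 3.96)·e^(−33.8/16.944) = 3.96 + (-3.9087)·0.13604 = 3.4283 mg/L.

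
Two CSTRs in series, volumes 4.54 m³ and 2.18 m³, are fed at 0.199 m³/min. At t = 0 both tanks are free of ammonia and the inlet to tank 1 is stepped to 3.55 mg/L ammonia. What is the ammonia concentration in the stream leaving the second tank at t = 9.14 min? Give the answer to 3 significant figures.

Each tank obeys Vᵢ dCᵢ/dt = Q(Cᵢ₋₁ − Cᵢ), so τᵢ = Vᵢ/Q.
τ₁ = 4.54/0.199 = 22.814 min; τ₂ = 2.18/0.199 = 10.955 min.
Tank 1: C₁ = C_in(1 − e^(−t/τ₁)). Tank 2 (τ₁ ≠ τ₂): C₂ = C_in[1 − (τ₁ e^(−t/τ₁) − τ₂ e^(−t/τ₂))/(τ₁ − τ₂)].
At t = 9.14: e^(−t/τ₁) = 0.66990, e^(−t/τ₂) = 0.43416.
C₂ = 3.55·[1 − (22.814·0.66990 − 10.955·0.43416)/(11.859)] = 3.55·0.11235 = 0.39883 mg/L.

0.399 mg/L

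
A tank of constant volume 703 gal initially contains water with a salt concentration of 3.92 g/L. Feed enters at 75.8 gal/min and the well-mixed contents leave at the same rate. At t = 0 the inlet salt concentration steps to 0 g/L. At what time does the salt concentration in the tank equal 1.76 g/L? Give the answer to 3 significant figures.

7.43 min

Species balance on the tank: V dC/dt = Q(C_in − C), so τ = V/Q = 9.2744 min.
C(t) = C_in + (C₀ − C_in) e^(−t/τ). Set C = 1.76 and solve for t:
e^(−t/τ) = (C − C_in)/(C₀ − C_in) = (1.76 − 0)/(3.92 − 0) = 0.44898
t = −τ ln(…) = 9.2744 × 0.80078 = 7.4267 min.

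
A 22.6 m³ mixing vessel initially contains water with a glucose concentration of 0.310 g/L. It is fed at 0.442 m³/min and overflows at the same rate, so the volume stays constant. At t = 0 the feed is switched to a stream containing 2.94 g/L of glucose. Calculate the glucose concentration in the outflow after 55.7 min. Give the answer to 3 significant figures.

Unsteady species balance (constant V, well mixed): V dC/dt = Q(C_in − C).
Rewrite as dC/dt + C/τ = C_in/τ, τ = V/Q = 51.131 min.
C approaches C_in exponentially: C(t) = C_in + (C₀ − C_in) e^(−t/τ).
C(55.7) = 2.94 + (0.310 − 2.94)·e^(−55.7/51.131) = 2.94 + (-2.6300)·0.33643 = 2.0552 g/L.

2.06 g/L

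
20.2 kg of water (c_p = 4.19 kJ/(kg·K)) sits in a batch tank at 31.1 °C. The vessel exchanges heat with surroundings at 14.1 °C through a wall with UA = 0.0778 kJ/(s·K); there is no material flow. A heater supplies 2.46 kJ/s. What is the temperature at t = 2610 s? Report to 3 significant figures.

44.4 °C

M c_p dT/dt = −UA(T − T_amb) + Q̇.
dT/dt = (T_ss − T)/τ with T_ss = T_amb + Q̇/UA = 14.1 + 2.46/0.0778 = 45.720 °C, τ = M c_p/UA = 20.2·4.19/0.0778 = 1087.9 s.
This is linear first-order; T(t) = T_ss + (T₀ − T_ss) e^(−t/τ).
T(2610) = 45.720 + (-14.620)·0.090796 = 44.392 °C.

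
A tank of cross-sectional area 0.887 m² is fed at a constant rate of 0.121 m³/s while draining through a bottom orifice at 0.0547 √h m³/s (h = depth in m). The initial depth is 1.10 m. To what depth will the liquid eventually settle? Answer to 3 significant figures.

A dh/dt = Q_in − 0.0547 √h. Steady state requires inflow = outflow:
Q_in = 0.0547 √h_ss ⇒ √h_ss = 0.121/0.0547 = 2.2121.
h_ss = 2.2121² = 4.8932 m. (Since h₀ = 1.10 m < h_ss, the level will rise toward this value.)

4.89 m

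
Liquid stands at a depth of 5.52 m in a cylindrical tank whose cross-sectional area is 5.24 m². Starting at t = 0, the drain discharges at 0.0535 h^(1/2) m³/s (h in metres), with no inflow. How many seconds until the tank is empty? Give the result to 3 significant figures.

460 s

Volume balance on the tank: A dh/dt = −0.0535 √h.
This is separable: 2 d(√h)/dt = −0.0535/A, so √h = √h₀ − (0.0535/(2A)) t.
Set h = 0: 2√h₀ = (0.0535/A) t_empty ⇒ t_empty = 2A√h₀/0.0535.
t_empty = 2·5.24·√5.52/0.0535 = 10.480·2.3495/0.0535 = 460.23 s.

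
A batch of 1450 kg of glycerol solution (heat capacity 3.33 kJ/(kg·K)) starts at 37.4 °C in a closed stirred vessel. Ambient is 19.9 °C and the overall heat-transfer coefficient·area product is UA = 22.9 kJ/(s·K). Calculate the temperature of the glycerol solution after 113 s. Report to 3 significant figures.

30.1 °C

M c_p dT/dt = −UA(T − T_amb).
dT/dt = (T_ss − T)/τ with T_ss = T_amb = 19.900 °C, τ = M c_p/UA = 1450·3.33/22.9 = 210.85 s.
This is linear first-order; T(t) = T_ss + (T₀ − T_ss) e^(−t/τ).
T(113) = 19.900 + (17.500)·0.58513 = 30.140 °C.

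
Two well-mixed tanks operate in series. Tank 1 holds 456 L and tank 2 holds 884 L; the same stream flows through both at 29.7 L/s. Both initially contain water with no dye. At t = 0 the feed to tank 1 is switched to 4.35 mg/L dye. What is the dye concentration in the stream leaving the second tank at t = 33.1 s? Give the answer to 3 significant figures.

1.93 mg/L

Each tank obeys Vᵢ dCᵢ/dt = Q(Cᵢ₋₁ − Cᵢ), so τᵢ = Vᵢ/Q.
τ₁ = 456/29.7 = 15.354 s; τ₂ = 884/29.7 = 29.764 s.
Solving the cascade with C₁(0)=C₂(0)=0 gives C₂(t) = C_in[1 − (τ₁ e^(−t/τ₁) − τ₂ e^(−t/τ₂))/(τ₁ − τ₂)].
At t = 33.1: e^(−t/τ₁) = 0.11580, e^(−t/τ₂) = 0.32888.
C₂ = 4.35·[1 − (15.354·0.11580 − 29.764·0.32888)/(-14.411)] = 4.35·0.44411 = 1.9319 mg/L.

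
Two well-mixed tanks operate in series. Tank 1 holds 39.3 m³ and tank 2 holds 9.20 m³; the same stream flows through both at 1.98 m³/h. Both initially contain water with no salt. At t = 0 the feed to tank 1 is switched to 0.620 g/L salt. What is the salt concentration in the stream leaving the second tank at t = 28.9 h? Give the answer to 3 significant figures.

Species balance on tank i: dCᵢ/dt = (Cᵢ₋₁ − Cᵢ)/τᵢ with τᵢ = Vᵢ/Q.
τ₁ = 39.3/1.98 = 19.848 h; τ₂ = 9.20/1.98 = 4.6465 h.
Solving the cascade with C₁(0)=C₂(0)=0 gives C₂(t) = C_in[1 − (τ₁ e^(−t/τ₁) − τ₂ e^(−t/τ₂))/(τ₁ − τ₂)].
At t = 28.9: e^(−t/τ₁) = 0.23316, e^(−t/τ₂) = 0.0019897.
C₂ = 0.620·[1 − (19.848·0.23316 − 4.6465·0.0019897)/(15.202)] = 0.620·0.69618 = 0.43163 g/L.

0.432 g/L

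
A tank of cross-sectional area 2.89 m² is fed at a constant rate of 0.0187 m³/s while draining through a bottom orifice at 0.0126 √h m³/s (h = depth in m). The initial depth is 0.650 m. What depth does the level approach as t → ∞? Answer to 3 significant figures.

Volume balance on the tank: A dh/dt = Q_in − 0.0126 √h. At steady state dh/dt = 0:
Q_in = 0.0126 √h_ss ⇒ √h_ss = 0.0187/0.0126 = 1.4841.
h_ss = 1.4841² = 2.2026 m. (Since h₀ = 0.650 m < h_ss, the level will rise toward this value.)

2.20 m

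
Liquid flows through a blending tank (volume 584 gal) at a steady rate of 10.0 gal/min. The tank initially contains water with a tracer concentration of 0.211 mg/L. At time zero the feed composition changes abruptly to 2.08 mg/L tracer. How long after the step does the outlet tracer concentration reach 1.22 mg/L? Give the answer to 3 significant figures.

Species balance: V dC/dt = Q(C_in − C) ⇒ τ = V/Q = 58.400 min.
C(t) = C_in + (C₀ − C_in) e^(−t/τ). Set C = 1.22 and solve for t:
e^(−t/τ) = (C − C_in)/(C₀ − C_in) = (1.22 − 2.08)/(0.211 − 2.08) = 0.46014
t = −τ ln(…) = 58.400 × 0.77623 = 45.332 min.

45.3 min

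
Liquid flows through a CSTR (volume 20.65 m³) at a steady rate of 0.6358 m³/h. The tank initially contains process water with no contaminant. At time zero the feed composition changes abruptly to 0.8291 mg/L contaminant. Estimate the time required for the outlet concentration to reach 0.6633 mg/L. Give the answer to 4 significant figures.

Unsteady species balance (constant V, well mixed): V dC/dt = Q(C_in − C), so τ = V/Q = 32.4788 h.
C(t) = C_in + (C₀ − C_in) e^(−t/τ). Set C = 0.6633 and solve for t:
e^(−t/τ) = (C − C_in)/(C₀ − C_in) = (0.6633 − 0.8291)/(0 − 0.8291) = 0.199976
t = −τ ln(…) = 32.4788 × 1.60956 = 52.2765 h.

52.28 h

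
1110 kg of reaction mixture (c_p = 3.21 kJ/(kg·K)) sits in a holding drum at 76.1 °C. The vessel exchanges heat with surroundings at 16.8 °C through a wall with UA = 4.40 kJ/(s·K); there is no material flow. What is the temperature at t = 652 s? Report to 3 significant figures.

43.3 °C

Lumped-capacitance energy balance: M c_p dT/dt = UA(T_amb − T).
dT/dt = (T_ss − T)/τ with T_ss = T_amb = 16.800 °C, τ = M c_p/UA = 1110·3.21/4.40 = 809.80 s.
Integrating: T(t) = T_ss + (T₀ − T_ss) e^(−t/τ).
T(652) = 16.800 + (59.300)·0.44702 = 43.309 °C.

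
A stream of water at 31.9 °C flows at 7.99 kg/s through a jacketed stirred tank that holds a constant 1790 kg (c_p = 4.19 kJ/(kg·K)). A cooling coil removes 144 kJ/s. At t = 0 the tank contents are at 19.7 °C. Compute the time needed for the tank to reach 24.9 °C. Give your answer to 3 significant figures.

M c_p dT/dt = ṁ c_p (T_in − T) − Q̇.
τ = M/ṁ = 224.03 s; T_ss = T_in − Q̇/(ṁ c_p) = 27.599 °C.
T(t) = T_ss + (T₀ − T_ss) e^(−t/τ). Set T = 24.9:
e^(−t/τ) = (24.9 − 27.599)/(19.7 − 27.599) = 0.34166
t = −224.03 · ln(0.34166) = 240.59 s.

241 s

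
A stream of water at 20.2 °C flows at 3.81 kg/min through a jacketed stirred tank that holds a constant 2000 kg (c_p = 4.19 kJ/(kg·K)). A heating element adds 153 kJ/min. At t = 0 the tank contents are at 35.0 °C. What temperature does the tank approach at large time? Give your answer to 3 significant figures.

M c_p dT/dt = ṁ c_p (T_in − T) + Q̇.
At steady state dT/dt = 0 ⇒ T_ss = T_in + Q̇/(ṁ c_p) = 20.2 + 153/(3.81·4.19) = 29.784 °C.

29.8 °C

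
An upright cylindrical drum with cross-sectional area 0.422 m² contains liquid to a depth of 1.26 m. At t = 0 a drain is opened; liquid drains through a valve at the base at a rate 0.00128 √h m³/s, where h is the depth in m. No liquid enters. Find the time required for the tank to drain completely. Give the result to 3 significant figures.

740 s

With no inflow, A dh/dt = −0.00128 √h.
This is separable: 2 d(√h)/dt = −0.00128/A, so √h = √h₀ − (0.00128/(2A)) t.
Tank is empty when √h = 0: t_empty = 2A√h₀/0.00128.
t_empty = 2·0.422·√1.26/0.00128 = 0.84400·1.1225/0.00128 = 740.15 s.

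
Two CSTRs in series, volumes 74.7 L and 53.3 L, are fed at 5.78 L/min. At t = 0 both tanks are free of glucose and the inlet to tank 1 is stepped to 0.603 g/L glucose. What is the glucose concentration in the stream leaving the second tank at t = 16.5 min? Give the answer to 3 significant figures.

0.267 g/L

Each tank obeys Vᵢ dCᵢ/dt = Q(Cᵢ₋₁ − Cᵢ), so τᵢ = Vᵢ/Q.
τ₁ = 74.7/5.78 = 12.924 min; τ₂ = 53.3/5.78 = 9.2215 min.
Solving the cascade with C₁(0)=C₂(0)=0 gives C₂(t) = C_in[1 − (τ₁ e^(−t/τ₁) − τ₂ e^(−t/τ₂))/(τ₁ − τ₂)].
At t = 16.5: e^(−t/τ₁) = 0.27895, e^(−t/τ₂) = 0.16708.
C₂ = 0.603·[1 − (12.924·0.27895 − 9.2215·0.16708)/(3.7024)] = 0.603·0.44240 = 0.26676 g/L.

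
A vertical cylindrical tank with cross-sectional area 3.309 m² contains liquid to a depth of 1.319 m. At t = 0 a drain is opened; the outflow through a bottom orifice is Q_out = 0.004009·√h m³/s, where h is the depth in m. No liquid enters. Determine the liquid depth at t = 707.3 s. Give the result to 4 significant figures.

A dh/dt = −Q_out = −0.004009 √h.
∫ h^(−1/2) dh = −(0.004009/A) ∫ dt, giving 2√h = 2√h₀ − (0.004009/A) t.
√h = √1.319 − 0.004009·707.3/(2·3.309) = 1.14848 − 0.428463 = 0.720015.
h = 0.720015² = 0.518421 m.

0.5184 m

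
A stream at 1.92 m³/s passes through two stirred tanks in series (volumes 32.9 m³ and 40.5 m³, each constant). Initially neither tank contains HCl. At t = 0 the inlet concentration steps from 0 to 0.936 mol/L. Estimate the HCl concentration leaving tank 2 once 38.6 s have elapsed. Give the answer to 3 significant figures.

0.562 mol/L

Time constants: τᵢ = Vᵢ/Q for each well-mixed tank.
τ₁ = 32.9/1.92 = 17.135 s; τ₂ = 40.5/1.92 = 21.094 s.
Tank 1: C₁ = C_in(1 − e^(−t/τ₁)). Tank 2 (τ₁ ≠ τ₂): C₂ = C_in[1 − (τ₁ e^(−t/τ₁) − τ₂ e^(−t/τ₂))/(τ₁ − τ₂)].
At t = 38.6: e^(−t/τ₁) = 0.10512, e^(−t/τ₂) = 0.16043.
C₂ = 0.936·[1 − (17.135·0.10512 − 21.094·0.16043)/(-3.9583)] = 0.936·0.60016 = 0.56175 mol/L.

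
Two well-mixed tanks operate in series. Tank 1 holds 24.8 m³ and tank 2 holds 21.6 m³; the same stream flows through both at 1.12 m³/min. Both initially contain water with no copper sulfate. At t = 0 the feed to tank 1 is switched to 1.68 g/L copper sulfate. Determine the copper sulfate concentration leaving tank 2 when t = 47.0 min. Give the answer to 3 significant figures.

Species balance on tank i: dCᵢ/dt = (Cᵢ₋₁ − Cᵢ)/τᵢ with τᵢ = Vᵢ/Q.
τ₁ = 24.8/1.12 = 22.143 min; τ₂ = 21.6/1.12 = 19.286 min.
Tank 1: C₁ = C_in(1 − e^(−t/τ₁)). Tank 2 (τ₁ ≠ τ₂): C₂ = C_in[1 − (τ₁ e^(−t/τ₁) − τ₂ e^(−t/τ₂))/(τ₁ − τ₂)].
At t = 47.0: e^(−t/τ₁) = 0.11972, e^(−t/τ₂) = 0.087419.
C₂ = 1.68·[1 − (22.143·0.11972 − 19.286·0.087419)/(2.8571)] = 1.68·0.66223 = 1.1126 g/L.

1.11 g/L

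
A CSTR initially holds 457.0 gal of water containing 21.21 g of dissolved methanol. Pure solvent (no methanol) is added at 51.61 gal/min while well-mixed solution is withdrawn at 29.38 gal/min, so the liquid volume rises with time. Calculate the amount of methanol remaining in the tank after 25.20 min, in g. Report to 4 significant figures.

7.367 g

Let m(t) be the amount of methanol. Volume: V(t) = V₀ + (Q_in − Q_out) t = 457.0 + 22.2300 t; V(25.20) = 1017.20 gal.
Solute balance: dm/dt = 0 − Q_out C = −Q_out m/V(t).
Separate: dm/m = −Q_out dt/V(t) ⇒ ln(m/m₀) = −(Q_out/(Q_in−Q_out)) ln(V/V₀).
m = m₀ (V₀/V)^(Q_out/(Q_in−Q_out)) = 21.21 × (457.0/1017.20)^(1.32164) = 7.36694 g.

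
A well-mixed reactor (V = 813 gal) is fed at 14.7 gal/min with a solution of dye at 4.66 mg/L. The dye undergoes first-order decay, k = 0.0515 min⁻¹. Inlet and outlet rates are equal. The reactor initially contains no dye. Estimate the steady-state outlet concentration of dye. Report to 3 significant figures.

Species balance: V dC/dt = Q C_in − Q C − k V C.
Steady state (dC/dt = 0): C_ss = Q C_in/(Q + kV) = C_in/(1 + kV/Q).
C_ss = 14.7·4.66/(14.7 + 0.0515·813) = 68.502/56.569 = 1.2109 mg/L.

1.21 mg/L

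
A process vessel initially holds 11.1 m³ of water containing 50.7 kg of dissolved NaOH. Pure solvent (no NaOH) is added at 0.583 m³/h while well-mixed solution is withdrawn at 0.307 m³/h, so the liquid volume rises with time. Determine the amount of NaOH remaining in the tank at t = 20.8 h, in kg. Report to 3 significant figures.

Let m(t) be the amount of NaOH. Volume: V(t) = V₀ + (Q_in − Q_out) t = 11.1 + 0.27600 t; V(20.8) = 16.841 m³.
Solute balance: dm/dt = 0 − Q_out C = −Q_out m/V(t).
Separate: dm/m = −Q_out dt/V(t) ⇒ ln(m/m₀) = −(Q_out/(Q_in−Q_out)) ln(V/V₀).
m = m₀ (V₀/V)^(Q_out/(Q_in−Q_out)) = 50.7 × (11.1/16.841)^(1.1123) = 31.888 kg.

31.9 kg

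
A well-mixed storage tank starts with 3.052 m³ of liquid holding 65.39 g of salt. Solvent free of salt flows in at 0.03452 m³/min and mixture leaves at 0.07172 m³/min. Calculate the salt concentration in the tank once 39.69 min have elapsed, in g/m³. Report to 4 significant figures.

11.60 g/m³

Let m(t) be the amount of salt. Volume: V(t) = V₀ + (Q_in − Q_out) t = 3.052 − 0.0372000 t; V(39.69) = 1.57553 m³.
Species balance (pure solvent in): dm/dt = −Q_out · m/V(t).
dm/m = −Q_out dt/(V₀ − 0.0372000 t); integrating gives ln(m/m₀) = −(Q_out/(Q_in−Q_out)) ln(V/V₀).
m = m₀ (V₀/V)^(Q_out/(Q_in−Q_out)) = 65.39 × (3.052/1.57553)^(-1.92796) = 18.2761 g.
C = m/V = 18.2761/1.57553 = 11.6000 g/m³.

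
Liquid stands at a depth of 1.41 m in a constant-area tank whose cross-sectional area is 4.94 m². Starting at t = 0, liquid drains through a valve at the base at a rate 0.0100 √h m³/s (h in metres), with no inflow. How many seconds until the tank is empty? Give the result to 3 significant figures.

1170 s

A dh/dt = −Q_out = −0.0100 √h.
Separate and integrate: 2(√h − √h₀) = −(0.0100/A) t.
Tank is empty when √h = 0: t_empty = 2A√h₀/0.0100.
t_empty = 2·4.94·√1.41/0.0100 = 9.8800·1.1874/0.0100 = 1173.2 s.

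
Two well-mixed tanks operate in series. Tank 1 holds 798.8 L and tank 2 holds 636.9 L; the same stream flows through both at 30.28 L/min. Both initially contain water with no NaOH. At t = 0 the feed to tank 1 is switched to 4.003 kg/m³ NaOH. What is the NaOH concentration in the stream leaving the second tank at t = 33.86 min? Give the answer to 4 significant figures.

1.679 kg/m³

Species balance on tank i: dCᵢ/dt = (Cᵢ₋₁ − Cᵢ)/τᵢ with τᵢ = Vᵢ/Q.
τ₁ = 798.8/30.28 = 26.3804 min; τ₂ = 636.9/30.28 = 21.0337 min.
Tank 1: C₁ = C_in(1 − e^(−t/τ₁)). Tank 2 (τ₁ ≠ τ₂): C₂ = C_in[1 − (τ₁ e^(−t/τ₁) − τ₂ e^(−t/τ₂))/(τ₁ − τ₂)].
At t = 33.86: e^(−t/τ₁) = 0.277059, e^(−t/τ₂) = 0.199928.
C₂ = 4.003·[1 − (26.3804·0.277059 − 21.0337·0.199928)/(5.34676)] = 4.003·0.419516 = 1.67932 kg/m³.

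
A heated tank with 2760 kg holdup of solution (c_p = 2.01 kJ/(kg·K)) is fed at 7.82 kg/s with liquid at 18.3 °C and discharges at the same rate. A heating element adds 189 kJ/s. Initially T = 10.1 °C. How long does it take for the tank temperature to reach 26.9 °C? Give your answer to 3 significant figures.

Heat balance on the well-mixed liquid: M c_p dT/dt = ṁ c_p (T_in − T) + 189.
τ = M/ṁ = 352.94 s; T_ss = T_in + Q̇/(ṁ c_p) = 30.324 °C.
T(t) = T_ss + (T₀ − T_ss) e^(−t/τ). Set T = 26.9:
e^(−t/τ) = (26.9 − 30.324)/(10.1 − 30.324) = 0.16932
t = −352.94 · ln(0.16932) = 626.82 s.

627 s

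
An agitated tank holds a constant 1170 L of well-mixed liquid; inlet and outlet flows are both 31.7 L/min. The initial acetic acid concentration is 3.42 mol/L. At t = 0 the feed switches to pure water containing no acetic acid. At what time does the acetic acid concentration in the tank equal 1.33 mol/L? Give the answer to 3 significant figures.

Species balance: V dC/dt = Q(C_in − C) ⇒ τ = V/Q = 36.909 min.
C(t) = C_in + (C₀ − C_in) e^(−t/τ). Set C = 1.33 and solve for t:
e^(−t/τ) = (C − C_in)/(C₀ − C_in) = (1.33 − 0)/(3.42 − 0) = 0.38889
t = −τ ln(…) = 36.909 × 0.94446 = 34.859 min.

34.9 min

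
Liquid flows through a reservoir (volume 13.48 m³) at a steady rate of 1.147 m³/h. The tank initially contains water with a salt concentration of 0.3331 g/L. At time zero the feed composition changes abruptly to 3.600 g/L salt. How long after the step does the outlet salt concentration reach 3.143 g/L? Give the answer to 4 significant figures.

23.12 h

Species balance: V dC/dt = Q(C_in − C) ⇒ τ = V/Q = 11.7524 h.
C(t) = C_in + (C₀ − C_in) e^(−t/τ). Set C = 3.143 and solve for t:
e^(−t/τ) = (C − C_in)/(C₀ − C_in) = (3.143 − 3.600)/(0.3331 − 3.600) = 0.139888
t = −τ ln(…) = 11.7524 × 1.96691 = 23.1159 h.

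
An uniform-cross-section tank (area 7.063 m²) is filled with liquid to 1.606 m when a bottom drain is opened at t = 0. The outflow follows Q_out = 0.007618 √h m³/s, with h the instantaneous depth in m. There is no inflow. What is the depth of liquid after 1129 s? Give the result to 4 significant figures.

A dh/dt = −Q_out = −0.007618 √h.
Separate and integrate: 2(√h − √h₀) = −(0.007618/A) t.
√h = √1.606 − 0.007618·1129/(2·7.063) = 1.26728 − 0.608858 = 0.658423.
h = 0.658423² = 0.433521 m.

0.4335 m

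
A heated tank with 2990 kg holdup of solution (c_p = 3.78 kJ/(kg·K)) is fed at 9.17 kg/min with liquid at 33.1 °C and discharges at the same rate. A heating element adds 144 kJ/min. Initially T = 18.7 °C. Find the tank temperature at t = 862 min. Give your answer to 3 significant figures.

35.9 °C

Energy balance: M c_p dT/dt = ṁ c_p (T_in − T) + 144.
τ = M/ṁ = 326.06 min; T_ss = T_in + Q̇/(ṁ c_p) = 33.1 + 144/(9.17·3.78) = 37.254 °C.
Integrating: T(t) = T_ss + (T₀ − T_ss) e^(−t/τ).
T(862) = 37.254 + (-18.554)·e^(−862/326.06) = 37.254 + (-18.554)·0.071101 = 35.935 °C.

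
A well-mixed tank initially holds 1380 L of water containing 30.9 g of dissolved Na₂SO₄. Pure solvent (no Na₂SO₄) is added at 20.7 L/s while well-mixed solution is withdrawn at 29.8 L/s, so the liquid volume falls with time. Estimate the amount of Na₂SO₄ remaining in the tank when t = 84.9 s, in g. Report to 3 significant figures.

2.10 g

Total volume: dV/dt = Q_in − Q_out = -9.1000 L/s, so V(t) = 1380 − 9.1000 t and V(84.9) = 607.41 L.
Species balance (pure solvent in): dm/dt = −Q_out · m/V(t).
dm/m = −Q_out dt/(V₀ − 9.1000 t); integrating gives ln(m/m₀) = −(Q_out/(Q_in−Q_out)) ln(V/V₀).
m = m₀ (V₀/V)^(Q_out/(Q_in−Q_out)) = 30.9 × (1380/607.41)^(-3.2747) = 2.1031 g.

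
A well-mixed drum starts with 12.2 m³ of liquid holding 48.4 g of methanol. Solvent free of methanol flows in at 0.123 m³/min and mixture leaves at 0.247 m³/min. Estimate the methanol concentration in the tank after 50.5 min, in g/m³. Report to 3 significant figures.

1.94 g/m³

Let m(t) be the amount of methanol. Volume: V(t) = V₀ + (Q_in − Q_out) t = 12.2 − 0.12400 t; V(50.5) = 5.9380 m³.
No methanol enters, so dm/dt = −Q_out · (m/V).
Separate: dm/m = −Q_out dt/V(t) ⇒ ln(m/m₀) = −(Q_out/(Q_in−Q_out)) ln(V/V₀).
m = m₀ (V₀/V)^(Q_out/(Q_in−Q_out)) = 48.4 × (12.2/5.9380)^(-1.9919) = 11.533 g.
C = m/V = 11.533/5.9380 = 1.9422 g/m³.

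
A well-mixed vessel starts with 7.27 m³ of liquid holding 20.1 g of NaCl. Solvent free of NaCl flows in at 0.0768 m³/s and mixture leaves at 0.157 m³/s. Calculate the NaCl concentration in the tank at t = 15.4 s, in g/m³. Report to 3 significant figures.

2.31 g/m³

Let m(t) be the amount of NaCl. Volume: V(t) = V₀ + (Q_in − Q_out) t = 7.27 − 0.080200 t; V(15.4) = 6.0349 m³.
No NaCl enters, so dm/dt = −Q_out · (m/V).
Separate: dm/m = −Q_out dt/V(t) ⇒ ln(m/m₀) = −(Q_out/(Q_in−Q_out)) ln(V/V₀).
m = m₀ (V₀/V)^(Q_out/(Q_in−Q_out)) = 20.1 × (7.27/6.0349)^(-1.9576) = 13.960 g.
C = m/V = 13.960/6.0349 = 2.3133 g/m³.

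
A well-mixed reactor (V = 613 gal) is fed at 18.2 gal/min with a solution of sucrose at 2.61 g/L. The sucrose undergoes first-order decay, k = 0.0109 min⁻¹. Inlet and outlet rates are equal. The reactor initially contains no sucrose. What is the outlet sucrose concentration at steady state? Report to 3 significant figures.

1.91 g/L

V dC/dt = Q(C_in − C) − k V C.
Steady state (dC/dt = 0): C_ss = Q C_in/(Q + kV) = C_in/(1 + kV/Q).
C_ss = 18.2·2.61/(18.2 + 0.0109·613) = 47.502/24.882 = 1.9091 g/L.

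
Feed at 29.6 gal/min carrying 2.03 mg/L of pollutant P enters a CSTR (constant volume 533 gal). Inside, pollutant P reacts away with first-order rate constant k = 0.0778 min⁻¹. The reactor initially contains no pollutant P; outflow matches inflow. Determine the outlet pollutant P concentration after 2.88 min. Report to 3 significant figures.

V dC/dt = Q(C_in − C) − k V C.
This is linear with rate a = Q/V + k = 0.13333 min⁻¹.
C_ss = Q C_in/(Q + kV) = 0.84551 mg/L; C(t) = C_ss + (C₀ − C_ss) e^(−a t).
C(2.88) = 0.84551 + (-0.84551)·e^(−0.13333·2.88) = 0.84551 + (-0.84551)·0.68113 = 0.26961 mg/L.

0.270 mg/L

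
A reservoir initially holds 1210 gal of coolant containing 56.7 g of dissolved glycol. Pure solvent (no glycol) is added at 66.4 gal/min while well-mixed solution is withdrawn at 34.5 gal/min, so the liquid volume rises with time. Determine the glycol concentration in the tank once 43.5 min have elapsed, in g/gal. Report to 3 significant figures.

0.00955 g/gal

Let m(t) be the amount of glycol. Volume: V(t) = V₀ + (Q_in − Q_out) t = 1210 + 31.900 t; V(43.5) = 2597.7 gal.
Species balance (pure solvent in): dm/dt = −Q_out · m/V(t).
dm/m = −Q_out dt/(V₀ + 31.900 t); integrating gives ln(m/m₀) = −(Q_out/(Q_in−Q_out)) ln(V/V₀).
m = m₀ (V₀/V)^(Q_out/(Q_in−Q_out)) = 56.7 × (1210/2597.7)^(1.0815) = 24.817 g.
C = m/V = 24.817/2597.7 = 0.0095535 g/gal.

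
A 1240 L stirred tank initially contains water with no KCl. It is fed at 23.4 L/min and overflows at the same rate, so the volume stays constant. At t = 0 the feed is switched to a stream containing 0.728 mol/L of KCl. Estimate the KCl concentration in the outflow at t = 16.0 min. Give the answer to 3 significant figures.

Unsteady species balance (constant V, well mixed): V dC/dt = Q(C_in − C).
Time constant τ = V/Q = 1240/23.4 = 52.991 min.
Solution: C(t) = C_in + (C₀ − C_in) e^(−t/τ).
C(16.0) = 0.728 + (0 − 0.728)·e^(−16.0/52.991) = 0.728 + (-0.72800)·0.73939 = 0.18973 mol/L.

0.190 mol/L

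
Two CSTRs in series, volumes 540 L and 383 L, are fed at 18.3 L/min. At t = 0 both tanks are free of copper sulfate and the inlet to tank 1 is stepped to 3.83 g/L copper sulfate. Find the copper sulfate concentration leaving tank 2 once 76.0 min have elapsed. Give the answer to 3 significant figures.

3.07 g/L

Time constants: τᵢ = Vᵢ/Q for each well-mixed tank.
τ₁ = 540/18.3 = 29.508 min; τ₂ = 383/18.3 = 20.929 min.
Solving the cascade with C₁(0)=C₂(0)=0 gives C₂(t) = C_in[1 − (τ₁ e^(−t/τ₁) − τ₂ e^(−t/τ₂))/(τ₁ − τ₂)].
At t = 76.0: e^(−t/τ₁) = 0.076112, e^(−t/τ₂) = 0.026481.
C₂ = 3.83·[1 − (29.508·0.076112 − 20.929·0.026481)/(8.5792)] = 3.83·0.80282 = 3.0748 g/L.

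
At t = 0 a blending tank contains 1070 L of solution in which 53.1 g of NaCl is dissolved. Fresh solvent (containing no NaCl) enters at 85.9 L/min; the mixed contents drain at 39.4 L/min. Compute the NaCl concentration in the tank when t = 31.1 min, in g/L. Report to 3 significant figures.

Total volume: dV/dt = Q_in − Q_out = 46.500 L/min, so V(t) = 1070 + 46.500 t and V(31.1) = 2516.2 L.
Species balance (pure solvent in): dm/dt = −Q_out · m/V(t).
dm/m = −Q_out dt/(V₀ + 46.500 t); integrating gives ln(m/m₀) = −(Q_out/(Q_in−Q_out)) ln(V/V₀).
m = m₀ (V₀/V)^(Q_out/(Q_in−Q_out)) = 53.1 × (1070/2516.2)^(0.84731) = 25.730 g.
C = m/V = 25.730/2516.2 = 0.010226 g/L.

0.0102 g/L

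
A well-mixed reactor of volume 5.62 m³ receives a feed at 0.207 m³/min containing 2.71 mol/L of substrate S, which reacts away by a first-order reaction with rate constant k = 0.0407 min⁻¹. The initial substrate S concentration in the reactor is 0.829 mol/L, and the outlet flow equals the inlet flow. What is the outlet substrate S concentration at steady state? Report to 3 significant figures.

Accumulation = in − out − consumed: V dC/dt = Q C_in − Q C − k V C.
At steady state: 0 = Q C_in − (Q + kV) C_ss, so C_ss = Q C_in/(Q + kV).
C_ss = 0.207·2.71/(0.207 + 0.0407·5.62) = 0.56097/0.43573 = 1.2874 mol/L.

1.29 mol/L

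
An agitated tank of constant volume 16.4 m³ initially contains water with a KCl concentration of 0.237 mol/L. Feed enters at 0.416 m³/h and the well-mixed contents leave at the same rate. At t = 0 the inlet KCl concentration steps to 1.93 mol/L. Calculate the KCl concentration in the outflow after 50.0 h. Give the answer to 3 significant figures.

Transient balance on the dissolved component: V dC/dt = Q(C_in − C).
So dC/dt = (C_in − C)/τ with τ = V/Q = 16.4/0.416 = 39.423 h.
C approaches C_in exponentially: C(t) = C_in + (C₀ − C_in) e^(−t/τ).
C(50.0) = 1.93 + (0.237 − 1.93)·e^(−50.0/39.423) = 1.93 + (-1.6930)·0.28131 = 1.4537 mol/L.

1.45 mol/L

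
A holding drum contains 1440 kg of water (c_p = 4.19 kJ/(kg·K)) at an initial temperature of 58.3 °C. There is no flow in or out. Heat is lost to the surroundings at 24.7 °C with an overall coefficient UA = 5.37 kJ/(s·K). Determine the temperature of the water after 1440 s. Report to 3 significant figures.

Heat balance on the well-mixed liquid: M c_p dT/dt = −UA(T − T_amb).
dT/dt = (T_ss − T)/τ with T_ss = T_amb = 24.700 °C, τ = M c_p/UA = 1440·4.19/5.37 = 1123.6 s.
Solution: T(t) = T_ss + (T₀ − T_ss) e^(−t/τ).
T(1440) = 24.700 + (33.600)·0.27759 = 34.027 °C.

34.0 °C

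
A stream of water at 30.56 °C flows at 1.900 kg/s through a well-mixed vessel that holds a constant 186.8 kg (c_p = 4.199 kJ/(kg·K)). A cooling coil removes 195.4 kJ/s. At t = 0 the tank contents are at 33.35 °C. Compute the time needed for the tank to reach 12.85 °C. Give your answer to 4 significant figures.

136.9 s

M c_p dT/dt = ṁ c_p (T_in − T) − Q̇.
τ = M/ṁ = 98.3158 s; T_ss = T_in − Q̇/(ṁ c_p) = 6.06795 °C.
T(t) = T_ss + (T₀ − T_ss) e^(−t/τ). Set T = 12.85:
e^(−t/τ) = (12.85 − 6.06795)/(33.35 − 6.06795) = 0.248590
t = −98.3158 · ln(0.248590) = 136.851 s.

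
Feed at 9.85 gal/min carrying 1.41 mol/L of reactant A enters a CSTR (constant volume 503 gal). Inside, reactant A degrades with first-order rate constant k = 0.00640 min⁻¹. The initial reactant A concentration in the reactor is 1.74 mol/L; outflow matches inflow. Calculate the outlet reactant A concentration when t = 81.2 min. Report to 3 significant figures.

Accumulation = in − out − consumed: V dC/dt = Q C_in − Q C − k V C.
dC/dt = (Q/V) C_in − (Q/V + k) C; effective rate a = Q/V + k = 0.019583 + 0.00640 = 0.025983 min⁻¹.
C_ss = Q C_in/(Q + kV) = 1.0627 mol/L; C(t) = C_ss + (C₀ − C_ss) e^(−a t).
C(81.2) = 1.0627 + (0.67731)·e^(−0.025983·81.2) = 1.0627 + (0.67731)·0.12126 = 1.1448 mol/L.

1.14 mol/L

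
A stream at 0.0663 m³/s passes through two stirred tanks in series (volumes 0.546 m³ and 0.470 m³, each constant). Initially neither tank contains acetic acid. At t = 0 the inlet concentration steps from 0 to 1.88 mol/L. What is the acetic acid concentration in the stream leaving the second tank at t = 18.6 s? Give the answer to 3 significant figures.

1.31 mol/L

Time constants: τᵢ = Vᵢ/Q for each well-mixed tank.
τ₁ = 0.546/0.0663 = 8.2353 s; τ₂ = 0.470/0.0663 = 7.0890 s.
Tank 1: C₁ = C_in(1 − e^(−t/τ₁)). Tank 2 (τ₁ ≠ τ₂): C₂ = C_in[1 − (τ₁ e^(−t/τ₁) − τ₂ e^(−t/τ₂))/(τ₁ − τ₂)].
At t = 18.6: e^(−t/τ₁) = 0.10450, e^(−t/τ₂) = 0.072528.
C₂ = 1.88·[1 − (8.2353·0.10450 − 7.0890·0.072528)/(1.1463)] = 1.88·0.69778 = 1.3118 mol/L.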